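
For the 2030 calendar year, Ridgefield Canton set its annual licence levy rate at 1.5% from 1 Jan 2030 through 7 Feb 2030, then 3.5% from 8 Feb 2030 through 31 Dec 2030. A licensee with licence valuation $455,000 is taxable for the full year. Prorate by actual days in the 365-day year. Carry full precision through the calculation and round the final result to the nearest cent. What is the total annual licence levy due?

$14,977.60

1 Jan – 7 Feb 2030: 38 days at 1.5% → $455,000 × 1.5% × 38/365 = $710.5479
8 Feb – 31 Dec 2030: 327 days at 3.5% → $455,000 × 3.5% × 327/365 = $14,267.0548
Total = $14,977.6027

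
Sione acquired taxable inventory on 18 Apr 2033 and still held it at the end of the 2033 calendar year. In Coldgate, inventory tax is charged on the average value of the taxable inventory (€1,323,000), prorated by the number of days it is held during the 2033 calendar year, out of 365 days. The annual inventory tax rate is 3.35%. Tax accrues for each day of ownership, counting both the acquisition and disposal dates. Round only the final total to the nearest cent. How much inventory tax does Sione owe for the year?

Days held (18 Apr – 31 Dec 2033): 258 out of 365
Tax = €1,323,000 × 3.35% × 258/365 = €31,327.9151

€31,327.92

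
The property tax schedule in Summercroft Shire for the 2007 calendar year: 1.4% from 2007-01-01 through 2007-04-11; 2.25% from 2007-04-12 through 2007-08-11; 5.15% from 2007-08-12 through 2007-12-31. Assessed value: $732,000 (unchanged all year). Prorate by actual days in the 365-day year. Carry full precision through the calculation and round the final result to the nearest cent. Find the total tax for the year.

$23,006.86

2007-01-01 to 2007-04-11: 101 days at 1.4% → $732,000 × 1.4% × 101/365 = $2,835.7479
2007-04-12 to 2007-08-11: 122 days at 2.25% → $732,000 × 2.25% × 122/365 = $5,505.0411
2007-08-12 to 2007-12-31: 142 days at 5.15% → $732,000 × 5.15% × 142/365 = $14,666.0712
Total = $23,006.8603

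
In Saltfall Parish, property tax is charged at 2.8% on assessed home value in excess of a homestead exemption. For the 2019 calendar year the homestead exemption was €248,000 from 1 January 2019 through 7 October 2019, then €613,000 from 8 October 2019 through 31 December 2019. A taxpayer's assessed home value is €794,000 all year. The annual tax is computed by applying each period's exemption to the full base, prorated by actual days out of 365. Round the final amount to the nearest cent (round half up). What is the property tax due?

1 January – 7 October 2019: 280 days, exemption €248,000 → (€794,000 − €248,000) × 2.8% × 280/365 = €11,727.7808
8 October – 31 December 2019: 85 days, exemption €613,000 → (€794,000 − €613,000) × 2.8% × 85/365 = €1,180.2192
Total = €12,908.0000

€12,908.00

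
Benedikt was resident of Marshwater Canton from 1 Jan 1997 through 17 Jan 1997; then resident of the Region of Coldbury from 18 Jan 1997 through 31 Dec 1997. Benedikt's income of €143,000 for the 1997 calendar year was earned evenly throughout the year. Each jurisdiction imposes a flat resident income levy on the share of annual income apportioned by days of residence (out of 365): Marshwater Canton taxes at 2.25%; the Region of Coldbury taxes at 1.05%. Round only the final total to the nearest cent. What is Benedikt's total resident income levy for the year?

Marshwater Canton, 1 Jan – 17 Jan 1997: 17 days → €143,000 × 2.25% × 17/365 = €149.8562
The Region of Coldbury, 18 Jan – 31 Dec 1997: 348 days → €143,000 × 1.05% × 348/365 = €1,431.5671
Total = €1,581.4233

€1,581.42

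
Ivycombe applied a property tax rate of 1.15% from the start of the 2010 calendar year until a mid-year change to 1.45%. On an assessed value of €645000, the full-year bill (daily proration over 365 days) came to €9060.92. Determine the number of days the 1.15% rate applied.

Let d = days at the first rate; then 365 − d days at the second rate.
€645000 × [1.15%·d + 1.45%·(365−d)] / 365 = €9060.92
Solving gives d = 55, so the new rate took effect on February 25, 2010.

55 days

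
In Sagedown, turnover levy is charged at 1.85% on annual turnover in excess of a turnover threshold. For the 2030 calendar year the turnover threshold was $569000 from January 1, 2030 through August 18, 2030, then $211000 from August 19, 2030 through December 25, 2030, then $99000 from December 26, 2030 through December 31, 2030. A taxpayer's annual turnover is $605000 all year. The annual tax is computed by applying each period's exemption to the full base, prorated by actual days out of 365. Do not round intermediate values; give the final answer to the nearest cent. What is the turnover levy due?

$3149.66

January 1 – August 18, 2030: 230 days, exemption $569000 → ($605000 − $569000) × 1.85% × 230/365 = $419.6712
August 19 – December 25, 2030: 129 days, exemption $211000 → ($605000 − $211000) × 1.85% × 129/365 = $2576.1123
December 26 – December 31, 2030: 6 days, exemption $99000 → ($605000 − $99000) × 1.85% × 6/365 = $153.8795
Total = $3149.6630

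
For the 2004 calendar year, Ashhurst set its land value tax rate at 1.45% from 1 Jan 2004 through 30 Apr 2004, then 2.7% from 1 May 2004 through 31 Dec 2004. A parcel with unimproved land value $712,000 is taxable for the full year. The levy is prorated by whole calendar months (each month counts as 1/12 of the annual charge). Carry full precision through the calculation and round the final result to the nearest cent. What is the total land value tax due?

1 Jan – 30 Apr 2004: 4 months at 1.45% → $712,000 × 1.45% × 4/12 = $3,441.3333
1 May – 31 Dec 2004: 8 months at 2.7% → $712,000 × 2.7% × 8/12 = $12,816.0000
Total = $16,257.3333

$16,257.33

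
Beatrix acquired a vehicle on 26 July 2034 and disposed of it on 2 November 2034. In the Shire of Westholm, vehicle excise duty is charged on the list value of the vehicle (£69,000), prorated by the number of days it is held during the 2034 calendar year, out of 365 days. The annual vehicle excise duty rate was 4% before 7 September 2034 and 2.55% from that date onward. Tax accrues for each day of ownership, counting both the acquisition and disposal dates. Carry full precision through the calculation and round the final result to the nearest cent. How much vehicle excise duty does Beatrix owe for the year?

26 July – 6 September 2034: 43 days at 4% → £69,000 × 4% × 43/365 = £325.1507
7 September – 2 November 2034: 57 days at 2.55% → £69,000 × 2.55% × 57/365 = £274.7712
Total = £599.9219

£599.92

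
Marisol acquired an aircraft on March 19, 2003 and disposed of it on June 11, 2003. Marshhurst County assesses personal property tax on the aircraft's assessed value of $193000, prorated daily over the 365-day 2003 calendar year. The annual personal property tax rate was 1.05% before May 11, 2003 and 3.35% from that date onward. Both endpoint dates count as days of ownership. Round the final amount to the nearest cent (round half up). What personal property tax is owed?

March 19 – May 10, 2003: 53 days at 1.05% → $193000 × 1.05% × 53/365 = $294.2589
May 11 – June 11, 2003: 32 days at 3.35% → $193000 × 3.35% × 32/365 = $566.8384
Total = $861.0973

$861.10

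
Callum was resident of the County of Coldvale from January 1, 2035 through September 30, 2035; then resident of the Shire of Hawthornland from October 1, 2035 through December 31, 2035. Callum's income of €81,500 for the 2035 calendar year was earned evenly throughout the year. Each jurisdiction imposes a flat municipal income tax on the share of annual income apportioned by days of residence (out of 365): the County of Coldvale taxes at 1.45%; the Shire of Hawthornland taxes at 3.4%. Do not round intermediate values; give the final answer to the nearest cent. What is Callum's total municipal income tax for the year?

€1,582.33

The County of Coldvale, January 1 – September 30, 2035: 273 days → €81,500 × 1.45% × 273/365 = €883.8842
The Shire of Hawthornland, October 1 – December 31, 2035: 92 days → €81,500 × 3.4% × 92/365 = €698.4438
Total = €1,582.3281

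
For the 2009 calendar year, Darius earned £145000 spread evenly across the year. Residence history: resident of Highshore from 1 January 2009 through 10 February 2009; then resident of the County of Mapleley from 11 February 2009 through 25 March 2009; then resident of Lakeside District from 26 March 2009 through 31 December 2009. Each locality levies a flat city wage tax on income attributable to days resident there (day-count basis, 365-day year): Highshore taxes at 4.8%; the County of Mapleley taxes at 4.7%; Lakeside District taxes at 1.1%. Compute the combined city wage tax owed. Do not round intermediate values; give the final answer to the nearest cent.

Highshore, 1 January – 10 February 2009: 41 days → £145000 × 4.8% × 41/365 = £781.8082
The County of Mapleley, 11 February – 25 March 2009: 43 days → £145000 × 4.7% × 43/365 = £802.8630
Lakeside District, 26 March – 31 December 2009: 281 days → £145000 × 1.1% × 281/365 = £1227.9315
Total = £2812.6027

£2812.60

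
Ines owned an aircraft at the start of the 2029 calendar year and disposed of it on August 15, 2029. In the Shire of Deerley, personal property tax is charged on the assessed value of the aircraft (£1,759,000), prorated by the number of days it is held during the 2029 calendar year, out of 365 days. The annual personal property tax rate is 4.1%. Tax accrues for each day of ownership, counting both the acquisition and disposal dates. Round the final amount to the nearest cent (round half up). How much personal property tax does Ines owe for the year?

£44,852.09

Days held (January 1 – August 15, 2029): 227 out of 365
Tax = £1,759,000 × 4.1% × 227/365 = £44,852.0904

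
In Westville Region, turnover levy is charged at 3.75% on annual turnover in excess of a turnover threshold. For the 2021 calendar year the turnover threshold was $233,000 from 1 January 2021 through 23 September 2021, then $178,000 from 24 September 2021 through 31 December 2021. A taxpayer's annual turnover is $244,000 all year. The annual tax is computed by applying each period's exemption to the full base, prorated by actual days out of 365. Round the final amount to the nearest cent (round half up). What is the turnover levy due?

$971.92

1 January – 23 September 2021: 266 days, exemption $233,000 → ($244,000 − $233,000) × 3.75% × 266/365 = $300.6164
24 September – 31 December 2021: 99 days, exemption $178,000 → ($244,000 − $178,000) × 3.75% × 99/365 = $671.3014
Total = $971.9178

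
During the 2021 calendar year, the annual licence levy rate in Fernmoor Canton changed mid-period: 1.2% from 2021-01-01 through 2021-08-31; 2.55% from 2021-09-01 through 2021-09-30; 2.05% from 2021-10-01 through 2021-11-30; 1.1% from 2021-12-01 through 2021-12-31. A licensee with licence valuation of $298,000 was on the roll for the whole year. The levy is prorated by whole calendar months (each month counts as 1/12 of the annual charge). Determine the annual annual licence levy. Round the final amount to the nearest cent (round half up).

$4,308.58

2021-01-01 to 2021-08-31: 8 months at 1.2% → $298,000 × 1.2% × 8/12 = $2,384.0000
2021-09-01 to 2021-09-30: 1 month at 2.55% → $298,000 × 2.55% × 1/12 = $633.2500
2021-10-01 to 2021-11-30: 2 months at 2.05% → $298,000 × 2.05% × 2/12 = $1,018.1667
2021-12-01 to 2021-12-31: 1 month at 1.1% → $298,000 × 1.1% × 1/12 = $273.1667
Total = $4,308.5833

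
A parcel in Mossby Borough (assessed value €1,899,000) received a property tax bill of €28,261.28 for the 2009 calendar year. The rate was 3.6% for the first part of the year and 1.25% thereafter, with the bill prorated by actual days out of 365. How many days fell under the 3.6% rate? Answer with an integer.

Let d = days at the first rate; then 365 − d days at the second rate.
€1,899,000 × [3.6%·d + 1.25%·(365−d)] / 365 = €28,261.28
Solving gives d = 37, so the new rate took effect on 7 Feb 2009.

37 days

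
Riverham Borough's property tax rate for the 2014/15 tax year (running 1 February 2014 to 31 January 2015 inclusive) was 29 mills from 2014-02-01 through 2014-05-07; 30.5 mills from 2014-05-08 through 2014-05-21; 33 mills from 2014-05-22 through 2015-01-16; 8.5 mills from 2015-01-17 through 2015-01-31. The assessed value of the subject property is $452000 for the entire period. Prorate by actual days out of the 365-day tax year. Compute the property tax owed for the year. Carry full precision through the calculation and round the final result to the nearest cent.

2014-02-01 to 2014-05-07: 96 days at 29 mills → $452000 × 2.9% × 96/365 = $3447.5836
2014-05-08 to 2014-05-21: 14 days at 30.5 mills → $452000 × 3.05% × 14/365 = $528.7781
2014-05-22 to 2015-01-16: 240 days at 33 mills → $452000 × 3.3% × 240/365 = $9807.7808
2015-01-17 to 2015-01-31: 15 days at 8.5 mills → $452000 × 0.85% × 15/365 = $157.8904
Total = $13942.0329

$13942.03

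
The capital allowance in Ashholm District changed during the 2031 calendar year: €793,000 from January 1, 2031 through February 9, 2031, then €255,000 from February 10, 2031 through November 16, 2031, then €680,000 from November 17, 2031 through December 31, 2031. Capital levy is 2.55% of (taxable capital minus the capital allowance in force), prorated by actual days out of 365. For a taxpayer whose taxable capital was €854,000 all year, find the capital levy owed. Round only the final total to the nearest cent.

€12,434.92

January 1 – February 9, 2031: 40 days, exemption €793,000 → (€854,000 − €793,000) × 2.55% × 40/365 = €170.4658
February 10 – November 16, 2031: 280 days, exemption €255,000 → (€854,000 − €255,000) × 2.55% × 280/365 = €11,717.4247
November 17 – December 31, 2031: 45 days, exemption €680,000 → (€854,000 − €680,000) × 2.55% × 45/365 = €547.0274
Total = €12,434.9178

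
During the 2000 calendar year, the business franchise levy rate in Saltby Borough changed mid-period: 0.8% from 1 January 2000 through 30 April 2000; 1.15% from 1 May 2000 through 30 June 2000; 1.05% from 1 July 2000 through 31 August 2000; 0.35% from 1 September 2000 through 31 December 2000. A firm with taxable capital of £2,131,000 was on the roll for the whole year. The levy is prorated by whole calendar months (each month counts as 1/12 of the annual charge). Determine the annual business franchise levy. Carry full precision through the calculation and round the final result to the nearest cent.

£15,982.50

1 January – 30 April 2000: 4 months at 0.8% → £2,131,000 × 0.8% × 4/12 = £5,682.6667
1 May – 30 June 2000: 2 months at 1.15% → £2,131,000 × 1.15% × 2/12 = £4,084.4167
1 July – 31 August 2000: 2 months at 1.05% → £2,131,000 × 1.05% × 2/12 = £3,729.2500
1 September – 31 December 2000: 4 months at 0.35% → £2,131,000 × 0.35% × 4/12 = £2,486.1667
Total = £15,982.5000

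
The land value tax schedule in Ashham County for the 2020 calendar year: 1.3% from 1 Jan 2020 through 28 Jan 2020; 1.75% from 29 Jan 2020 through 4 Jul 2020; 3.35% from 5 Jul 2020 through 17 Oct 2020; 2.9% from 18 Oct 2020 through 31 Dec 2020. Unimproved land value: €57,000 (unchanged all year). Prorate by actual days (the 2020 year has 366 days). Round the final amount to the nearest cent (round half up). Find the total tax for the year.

1 Jan – 28 Jan 2020: 28 days at 1.3% → €57,000 × 1.3% × 28/366 = €56.6885
29 Jan – 4 Jul 2020: 158 days at 1.75% → €57,000 × 1.75% × 158/366 = €430.6148
5 Jul – 17 Oct 2020: 105 days at 3.35% → €57,000 × 3.35% × 105/366 = €547.8074
18 Oct – 31 Dec 2020: 75 days at 2.9% → €57,000 × 2.9% × 75/366 = €338.7295
Total = €1,373.8402

€1,373.84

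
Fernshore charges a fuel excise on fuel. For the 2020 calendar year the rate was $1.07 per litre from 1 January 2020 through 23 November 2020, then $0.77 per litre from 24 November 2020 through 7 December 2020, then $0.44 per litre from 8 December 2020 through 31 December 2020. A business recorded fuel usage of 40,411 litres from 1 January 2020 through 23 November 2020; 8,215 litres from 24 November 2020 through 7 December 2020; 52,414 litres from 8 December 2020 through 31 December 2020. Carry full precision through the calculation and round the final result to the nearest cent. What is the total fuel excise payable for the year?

$72627.48

1 January – 23 November 2020: 40,411 litres at $1.07/litre → $43239.77
24 November – 7 December 2020: 8,215 litres at $0.77/litre → $6325.55
8 December – 31 December 2020: 52,414 litres at $0.44/litre → $23062.16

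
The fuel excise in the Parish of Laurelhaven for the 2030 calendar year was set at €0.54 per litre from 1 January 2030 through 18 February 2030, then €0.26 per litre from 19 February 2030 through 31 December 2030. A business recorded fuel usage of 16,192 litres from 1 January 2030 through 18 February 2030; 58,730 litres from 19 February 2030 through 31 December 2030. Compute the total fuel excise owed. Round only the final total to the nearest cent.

€24,013.48

1 January – 18 February 2030: 16,192 litres at €0.54/litre → €8,743.68
19 February – 31 December 2030: 58,730 litres at €0.26/litre → €15,269.80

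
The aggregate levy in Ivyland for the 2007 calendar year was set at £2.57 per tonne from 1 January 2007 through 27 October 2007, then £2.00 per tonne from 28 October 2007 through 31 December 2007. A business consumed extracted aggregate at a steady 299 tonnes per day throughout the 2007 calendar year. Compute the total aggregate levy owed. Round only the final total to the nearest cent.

£269399.00

1 January – 27 October 2007: 300 days × 299 tonnes/day = 89,700 tonnes at £2.57/tonne → £230529.00
28 October – 31 December 2007: 65 days × 299 tonnes/day = 19,435 tonnes at £2.00/tonne → £38870.00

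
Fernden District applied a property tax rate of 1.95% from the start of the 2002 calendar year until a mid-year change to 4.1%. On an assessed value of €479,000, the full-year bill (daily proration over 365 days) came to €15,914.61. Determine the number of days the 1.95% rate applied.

Let d = days at the first rate; then 365 − d days at the second rate.
€479,000 × [1.95%·d + 4.1%·(365−d)] / 365 = €15,914.61
Solving gives d = 132, so the new rate took effect on 13 May 2002.

132 days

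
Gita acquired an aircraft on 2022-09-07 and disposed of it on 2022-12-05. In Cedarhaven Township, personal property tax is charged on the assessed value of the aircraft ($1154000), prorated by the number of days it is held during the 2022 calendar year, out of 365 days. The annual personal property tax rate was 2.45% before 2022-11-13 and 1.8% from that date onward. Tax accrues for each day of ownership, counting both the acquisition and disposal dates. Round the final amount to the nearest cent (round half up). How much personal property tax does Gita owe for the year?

2022-09-07 to 2022-11-12: 67 days at 2.45% → $1154000 × 2.45% × 67/365 = $5189.8384
2022-11-13 to 2022-12-05: 23 days at 1.8% → $1154000 × 1.8% × 23/365 = $1308.9205
Total = $6498.7589

$6498.76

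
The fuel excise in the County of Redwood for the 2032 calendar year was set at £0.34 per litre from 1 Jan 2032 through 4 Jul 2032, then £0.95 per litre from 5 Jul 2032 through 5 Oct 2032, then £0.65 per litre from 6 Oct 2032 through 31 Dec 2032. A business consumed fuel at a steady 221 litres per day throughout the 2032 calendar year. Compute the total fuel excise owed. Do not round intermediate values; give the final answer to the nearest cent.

1 Jan – 4 Jul 2032: 186 days × 221 litres/day = 41,106 litres at £0.34/litre → £13,976.04
5 Jul – 5 Oct 2032: 93 days × 221 litres/day = 20,553 litres at £0.95/litre → £19,525.35
6 Oct – 31 Dec 2032: 87 days × 221 litres/day = 19,227 litres at £0.65/litre → £12,497.55

£45,998.94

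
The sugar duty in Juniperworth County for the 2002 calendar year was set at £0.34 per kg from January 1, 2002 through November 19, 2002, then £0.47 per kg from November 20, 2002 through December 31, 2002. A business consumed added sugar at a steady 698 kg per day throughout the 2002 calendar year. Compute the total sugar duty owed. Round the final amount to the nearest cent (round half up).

January 1 – November 19, 2002: 323 days × 698 kg/day = 225,454 kg at £0.34/kg → £76,654.36
November 20 – December 31, 2002: 42 days × 698 kg/day = 29,316 kg at £0.47/kg → £13,778.52

£90,432.88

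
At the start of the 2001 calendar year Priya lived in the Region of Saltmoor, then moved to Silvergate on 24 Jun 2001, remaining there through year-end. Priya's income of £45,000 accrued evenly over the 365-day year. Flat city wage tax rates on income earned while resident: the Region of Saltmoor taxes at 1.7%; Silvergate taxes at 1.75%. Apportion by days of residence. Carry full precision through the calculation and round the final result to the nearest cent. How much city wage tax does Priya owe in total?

£776.77

The Region of Saltmoor, 1 Jan – 23 Jun 2001: 174 days → £45,000 × 1.7% × 174/365 = £364.6849
Silvergate, 24 Jun – 31 Dec 2001: 191 days → £45,000 × 1.75% × 191/365 = £412.0890
Total = £776.7740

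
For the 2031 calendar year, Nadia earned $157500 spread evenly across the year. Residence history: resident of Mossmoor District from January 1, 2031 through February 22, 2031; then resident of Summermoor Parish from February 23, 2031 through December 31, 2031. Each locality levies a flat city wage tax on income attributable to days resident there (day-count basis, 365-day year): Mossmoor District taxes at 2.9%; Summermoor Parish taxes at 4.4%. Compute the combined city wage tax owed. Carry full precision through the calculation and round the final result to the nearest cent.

Mossmoor District, January 1 – February 22, 2031: 53 days → $157500 × 2.9% × 53/365 = $663.2260
Summermoor Parish, February 23 – December 31, 2031: 312 days → $157500 × 4.4% × 312/365 = $5923.7260
Total = $6586.9521

$6586.95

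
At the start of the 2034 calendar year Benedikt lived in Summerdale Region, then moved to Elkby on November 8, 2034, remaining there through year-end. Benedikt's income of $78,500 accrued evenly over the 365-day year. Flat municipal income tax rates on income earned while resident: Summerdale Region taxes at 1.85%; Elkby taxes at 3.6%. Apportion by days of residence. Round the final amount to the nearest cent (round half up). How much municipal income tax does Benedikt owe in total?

Summerdale Region, January 1 – November 7, 2034: 311 days → $78,500 × 1.85% × 311/365 = $1,237.3966
Elkby, November 8 – December 31, 2034: 54 days → $78,500 × 3.6% × 54/365 = $418.0932
Total = $1,655.4897

$1,655.49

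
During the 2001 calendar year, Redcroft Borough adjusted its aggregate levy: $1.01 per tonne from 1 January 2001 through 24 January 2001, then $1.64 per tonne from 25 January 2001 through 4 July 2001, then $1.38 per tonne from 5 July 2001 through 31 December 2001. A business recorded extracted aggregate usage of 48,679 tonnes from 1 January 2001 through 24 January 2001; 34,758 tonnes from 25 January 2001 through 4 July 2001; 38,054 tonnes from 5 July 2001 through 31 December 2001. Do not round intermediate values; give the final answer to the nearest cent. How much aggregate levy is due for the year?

$158,683.43

1 January – 24 January 2001: 48,679 tonnes at $1.01/tonne → $49,165.79
25 January – 4 July 2001: 34,758 tonnes at $1.64/tonne → $57,003.12
5 July – 31 December 2001: 38,054 tonnes at $1.38/tonne → $52,514.52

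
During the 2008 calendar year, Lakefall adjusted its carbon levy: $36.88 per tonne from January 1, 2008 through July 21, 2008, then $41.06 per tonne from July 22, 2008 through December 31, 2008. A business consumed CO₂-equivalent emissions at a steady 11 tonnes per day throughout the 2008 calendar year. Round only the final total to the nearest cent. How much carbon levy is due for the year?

$155,973.62

January 1 – July 21, 2008: 203 days × 11 tonnes/day = 2,233 tonnes at $36.88/tonne → $82,353.04
July 22 – December 31, 2008: 163 days × 11 tonnes/day = 1,793 tonnes at $41.06/tonne → $73,620.58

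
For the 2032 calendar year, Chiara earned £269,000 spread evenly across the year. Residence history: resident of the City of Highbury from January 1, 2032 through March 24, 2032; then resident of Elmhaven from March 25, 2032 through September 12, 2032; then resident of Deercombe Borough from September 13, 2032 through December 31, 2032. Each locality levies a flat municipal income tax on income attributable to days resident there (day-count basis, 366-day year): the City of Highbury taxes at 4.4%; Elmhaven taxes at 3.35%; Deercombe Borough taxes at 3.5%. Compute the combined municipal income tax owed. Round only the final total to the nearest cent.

The City of Highbury, January 1 – March 24, 2032: 84 days → £269,000 × 4.4% × 84/366 = £2,716.4590
Elmhaven, March 25 – September 12, 2032: 172 days → £269,000 × 3.35% × 172/366 = £4,234.9126
Deercombe Borough, September 13 – December 31, 2032: 110 days → £269,000 × 3.5% × 110/366 = £2,829.6448
Total = £9,781.0164

£9,781.02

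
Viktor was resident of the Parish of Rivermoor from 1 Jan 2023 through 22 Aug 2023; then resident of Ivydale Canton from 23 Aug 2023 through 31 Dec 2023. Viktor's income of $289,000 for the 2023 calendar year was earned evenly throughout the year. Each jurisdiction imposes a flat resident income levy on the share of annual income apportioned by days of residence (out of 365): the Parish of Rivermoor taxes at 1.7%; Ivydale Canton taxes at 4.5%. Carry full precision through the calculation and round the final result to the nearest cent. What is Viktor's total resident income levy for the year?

$7,817.25

The Parish of Rivermoor, 1 Jan – 22 Aug 2023: 234 days → $289,000 × 1.7% × 234/365 = $3,149.7041
Ivydale Canton, 23 Aug – 31 Dec 2023: 131 days → $289,000 × 4.5% × 131/365 = $4,667.5479
Total = $7,817.2521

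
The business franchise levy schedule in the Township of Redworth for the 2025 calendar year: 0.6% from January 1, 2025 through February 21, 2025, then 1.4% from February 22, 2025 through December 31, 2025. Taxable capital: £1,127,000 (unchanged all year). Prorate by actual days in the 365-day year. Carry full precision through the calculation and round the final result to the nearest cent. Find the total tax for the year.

£14,493.53

January 1 – February 21, 2025: 52 days at 0.6% → £1,127,000 × 0.6% × 52/365 = £963.3534
February 22 – December 31, 2025: 313 days at 1.4% → £1,127,000 × 1.4% × 313/365 = £13,530.1753
Total = £14,493.5288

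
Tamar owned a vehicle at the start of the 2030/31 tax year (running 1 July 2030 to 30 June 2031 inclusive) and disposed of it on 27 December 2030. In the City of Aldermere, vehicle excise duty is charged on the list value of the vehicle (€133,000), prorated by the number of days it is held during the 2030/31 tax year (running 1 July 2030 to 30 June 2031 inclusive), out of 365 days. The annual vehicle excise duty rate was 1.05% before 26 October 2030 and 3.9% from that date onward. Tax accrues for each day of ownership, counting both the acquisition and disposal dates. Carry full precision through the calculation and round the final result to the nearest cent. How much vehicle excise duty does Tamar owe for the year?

1 July – 25 October 2030: 117 days at 1.05% → €133,000 × 1.05% × 117/365 = €447.6452
26 October – 27 December 2030: 63 days at 3.9% → €133,000 × 3.9% × 63/365 = €895.2904
Total = €1,342.9356

€1,342.94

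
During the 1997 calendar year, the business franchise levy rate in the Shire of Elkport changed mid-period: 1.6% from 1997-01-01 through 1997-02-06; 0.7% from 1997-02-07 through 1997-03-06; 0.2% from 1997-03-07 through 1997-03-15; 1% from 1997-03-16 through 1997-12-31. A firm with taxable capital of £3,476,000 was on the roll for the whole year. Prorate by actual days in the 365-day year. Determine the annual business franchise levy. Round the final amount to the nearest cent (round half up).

1997-01-01 to 1997-02-06: 37 days at 1.6% → £3,476,000 × 1.6% × 37/365 = £5,637.7863
1997-02-07 to 1997-03-06: 28 days at 0.7% → £3,476,000 × 0.7% × 28/365 = £1,866.5644
1997-03-07 to 1997-03-15: 9 days at 0.2% → £3,476,000 × 0.2% × 9/365 = £171.4192
1997-03-16 to 1997-12-31: 291 days at 1% → £3,476,000 × 1% × 291/365 = £27,712.7671
Total = £35,388.5370

£35,388.54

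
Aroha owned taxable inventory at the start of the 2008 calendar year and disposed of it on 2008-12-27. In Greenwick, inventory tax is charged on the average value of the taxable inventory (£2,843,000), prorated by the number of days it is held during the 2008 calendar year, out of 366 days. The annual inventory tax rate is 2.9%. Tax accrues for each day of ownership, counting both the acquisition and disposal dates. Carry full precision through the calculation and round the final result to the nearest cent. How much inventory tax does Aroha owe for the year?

Days held (2008-01-01 to 2008-12-27): 362 out of 366
Tax = £2,843,000 × 2.9% × 362/366 = £81,545.9399

£81,545.94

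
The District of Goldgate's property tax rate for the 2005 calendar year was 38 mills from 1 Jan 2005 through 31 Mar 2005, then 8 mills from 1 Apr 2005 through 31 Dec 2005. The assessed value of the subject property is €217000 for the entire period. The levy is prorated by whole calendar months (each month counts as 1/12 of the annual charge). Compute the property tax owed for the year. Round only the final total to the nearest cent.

1 Jan – 31 Mar 2005: 3 months at 38 mills → €217000 × 3.8% × 3/12 = €2061.5000
1 Apr – 31 Dec 2005: 9 months at 8 mills → €217000 × 0.8% × 9/12 = €1302.0000
Total = €3363.5000

€3363.50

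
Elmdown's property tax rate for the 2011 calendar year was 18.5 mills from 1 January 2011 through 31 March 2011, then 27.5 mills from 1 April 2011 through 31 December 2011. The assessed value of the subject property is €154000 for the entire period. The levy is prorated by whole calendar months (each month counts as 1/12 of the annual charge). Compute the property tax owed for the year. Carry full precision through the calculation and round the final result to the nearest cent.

1 January – 31 March 2011: 3 months at 18.5 mills → €154000 × 1.85% × 3/12 = €712.2500
1 April – 31 December 2011: 9 months at 27.5 mills → €154000 × 2.75% × 9/12 = €3176.2500
Total = €3888.5000

€3888.50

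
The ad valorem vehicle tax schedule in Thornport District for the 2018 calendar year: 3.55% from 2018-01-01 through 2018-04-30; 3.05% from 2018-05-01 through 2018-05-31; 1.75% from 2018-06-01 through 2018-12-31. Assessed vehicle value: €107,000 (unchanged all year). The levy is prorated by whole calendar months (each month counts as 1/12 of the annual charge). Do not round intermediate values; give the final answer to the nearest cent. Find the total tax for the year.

2018-01-01 to 2018-04-30: 4 months at 3.55% → €107,000 × 3.55% × 4/12 = €1,266.1667
2018-05-01 to 2018-05-31: 1 month at 3.05% → €107,000 × 3.05% × 1/12 = €271.9583
2018-06-01 to 2018-12-31: 7 months at 1.75% → €107,000 × 1.75% × 7/12 = €1,092.2917
Total = €2,630.4167

€2,630.42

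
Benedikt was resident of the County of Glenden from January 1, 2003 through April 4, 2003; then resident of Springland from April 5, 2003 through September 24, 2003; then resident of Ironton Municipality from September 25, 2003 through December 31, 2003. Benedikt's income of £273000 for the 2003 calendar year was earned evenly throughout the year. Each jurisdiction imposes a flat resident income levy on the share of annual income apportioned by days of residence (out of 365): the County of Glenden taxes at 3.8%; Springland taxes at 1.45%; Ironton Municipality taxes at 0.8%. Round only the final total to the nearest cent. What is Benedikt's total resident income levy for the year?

The County of Glenden, January 1 – April 4, 2003: 94 days → £273000 × 3.8% × 94/365 = £2671.6603
Springland, April 5 – September 24, 2003: 173 days → £273000 × 1.45% × 173/365 = £1876.2205
Ironton Municipality, September 25 – December 31, 2003: 98 days → £273000 × 0.8% × 98/365 = £586.3890
Total = £5134.2699

£5134.27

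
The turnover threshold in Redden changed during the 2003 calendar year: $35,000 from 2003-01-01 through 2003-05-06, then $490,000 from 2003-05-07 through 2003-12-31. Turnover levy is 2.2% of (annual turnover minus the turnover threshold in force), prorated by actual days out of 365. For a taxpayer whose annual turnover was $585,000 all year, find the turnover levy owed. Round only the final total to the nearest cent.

2003-01-01 to 2003-05-06: 126 days, exemption $35,000 → ($585,000 − $35,000) × 2.2% × 126/365 = $4,176.9863
2003-05-07 to 2003-12-31: 239 days, exemption $490,000 → ($585,000 − $490,000) × 2.2% × 239/365 = $1,368.5205
Total = $5,545.5068

$5,545.51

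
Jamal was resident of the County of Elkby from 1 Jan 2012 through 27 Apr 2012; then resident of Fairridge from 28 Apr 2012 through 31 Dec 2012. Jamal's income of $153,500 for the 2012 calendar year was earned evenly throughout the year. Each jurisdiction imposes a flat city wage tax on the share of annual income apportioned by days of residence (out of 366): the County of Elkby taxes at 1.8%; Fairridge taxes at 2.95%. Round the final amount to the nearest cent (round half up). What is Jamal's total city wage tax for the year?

$3,959.13

The County of Elkby, 1 Jan – 27 Apr 2012: 118 days → $153,500 × 1.8% × 118/366 = $890.8033
Fairridge, 28 Apr – 31 Dec 2012: 248 days → $153,500 × 2.95% × 248/366 = $3,068.3224
Total = $3,959.1257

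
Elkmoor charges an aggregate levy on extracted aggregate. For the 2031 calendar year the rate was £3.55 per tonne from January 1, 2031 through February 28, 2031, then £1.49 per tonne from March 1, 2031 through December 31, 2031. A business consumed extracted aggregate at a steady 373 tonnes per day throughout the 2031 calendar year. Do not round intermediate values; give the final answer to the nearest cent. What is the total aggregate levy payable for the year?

£248,190.47

January 1 – February 28, 2031: 59 days × 373 tonnes/day = 22,007 tonnes at £3.55/tonne → £78,124.85
March 1 – December 31, 2031: 306 days × 373 tonnes/day = 114,138 tonnes at £1.49/tonne → £170,065.62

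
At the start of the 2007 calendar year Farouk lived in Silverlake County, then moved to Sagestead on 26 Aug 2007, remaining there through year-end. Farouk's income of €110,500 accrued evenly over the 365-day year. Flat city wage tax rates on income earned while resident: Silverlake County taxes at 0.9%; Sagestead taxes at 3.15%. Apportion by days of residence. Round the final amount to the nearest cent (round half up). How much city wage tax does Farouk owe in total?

€1,866.39

Silverlake County, 1 Jan – 25 Aug 2007: 237 days → €110,500 × 0.9% × 237/365 = €645.7438
Sagestead, 26 Aug – 31 Dec 2007: 128 days → €110,500 × 3.15% × 128/365 = €1,220.6466
Total = €1,866.3904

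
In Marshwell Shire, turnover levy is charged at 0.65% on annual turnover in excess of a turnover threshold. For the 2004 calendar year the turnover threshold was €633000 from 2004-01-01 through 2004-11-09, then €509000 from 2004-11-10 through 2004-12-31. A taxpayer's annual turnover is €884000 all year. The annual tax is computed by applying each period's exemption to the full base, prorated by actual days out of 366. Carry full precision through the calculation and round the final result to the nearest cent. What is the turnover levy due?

€1746.01

2004-01-01 to 2004-11-09: 314 days, exemption €633000 → (€884000 − €633000) × 0.65% × 314/366 = €1399.7022
2004-11-10 to 2004-12-31: 52 days, exemption €509000 → (€884000 − €509000) × 0.65% × 52/366 = €346.3115
Total = €1746.0137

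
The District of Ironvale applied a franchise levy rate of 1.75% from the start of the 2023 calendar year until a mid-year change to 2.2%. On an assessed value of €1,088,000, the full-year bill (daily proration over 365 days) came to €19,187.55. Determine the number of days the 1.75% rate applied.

354 days

Let d = days at the first rate; then 365 − d days at the second rate.
€1,088,000 × [1.75%·d + 2.2%·(365−d)] / 365 = €19,187.55
Solving gives d = 354, so the new rate took effect on December 21, 2023.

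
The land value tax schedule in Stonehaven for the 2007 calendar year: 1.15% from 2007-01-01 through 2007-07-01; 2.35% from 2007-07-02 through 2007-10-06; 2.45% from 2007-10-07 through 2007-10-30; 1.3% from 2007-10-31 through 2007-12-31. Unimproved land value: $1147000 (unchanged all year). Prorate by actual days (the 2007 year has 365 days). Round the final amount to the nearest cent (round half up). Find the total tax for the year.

$18121.03

2007-01-01 to 2007-07-01: 182 days at 1.15% → $1147000 × 1.15% × 182/365 = $6577.1808
2007-07-02 to 2007-10-06: 97 days at 2.35% → $1147000 × 2.35% × 97/365 = $7163.2507
2007-10-07 to 2007-10-30: 24 days at 2.45% → $1147000 × 2.45% × 24/365 = $1847.7699
2007-10-31 to 2007-12-31: 62 days at 1.3% → $1147000 × 1.3% × 62/365 = $2532.8274
Total = $18121.0288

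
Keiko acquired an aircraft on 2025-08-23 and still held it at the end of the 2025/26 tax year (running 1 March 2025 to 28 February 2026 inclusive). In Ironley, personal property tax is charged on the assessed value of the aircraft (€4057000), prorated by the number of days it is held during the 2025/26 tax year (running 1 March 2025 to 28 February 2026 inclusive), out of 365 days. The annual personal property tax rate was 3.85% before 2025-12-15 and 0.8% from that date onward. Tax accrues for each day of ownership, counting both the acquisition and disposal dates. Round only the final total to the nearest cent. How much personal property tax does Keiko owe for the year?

€55542.00

2025-08-23 to 2025-12-14: 114 days at 3.85% → €4057000 × 3.85% × 114/365 = €48784.0356
2025-12-15 to 2026-02-28: 76 days at 0.8% → €4057000 × 0.8% × 76/365 = €6757.9616
Total = €55541.9973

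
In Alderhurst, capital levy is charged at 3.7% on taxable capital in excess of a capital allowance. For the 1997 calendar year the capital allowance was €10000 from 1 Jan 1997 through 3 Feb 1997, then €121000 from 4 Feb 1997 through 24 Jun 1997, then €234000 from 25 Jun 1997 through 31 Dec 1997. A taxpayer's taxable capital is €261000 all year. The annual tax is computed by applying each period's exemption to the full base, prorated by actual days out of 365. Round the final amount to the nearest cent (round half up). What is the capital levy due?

€3386.16

1 Jan – 3 Feb 1997: 34 days, exemption €10000 → (€261000 − €10000) × 3.7% × 34/365 = €865.0904
4 Feb – 24 Jun 1997: 141 days, exemption €121000 → (€261000 − €121000) × 3.7% × 141/365 = €2001.0411
25 Jun – 31 Dec 1997: 190 days, exemption €234000 → (€261000 − €234000) × 3.7% × 190/365 = €520.0274
Total = €3386.1589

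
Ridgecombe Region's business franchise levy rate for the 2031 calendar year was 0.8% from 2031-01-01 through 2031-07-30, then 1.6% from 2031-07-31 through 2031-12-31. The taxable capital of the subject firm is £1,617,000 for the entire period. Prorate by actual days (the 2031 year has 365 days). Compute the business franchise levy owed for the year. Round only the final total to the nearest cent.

£18,393.93

2031-01-01 to 2031-07-30: 211 days at 0.8% → £1,617,000 × 0.8% × 211/365 = £7,478.0712
2031-07-31 to 2031-12-31: 154 days at 1.6% → £1,617,000 × 1.6% × 154/365 = £10,915.8575
Total = £18,393.9288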